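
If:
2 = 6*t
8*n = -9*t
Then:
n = -3/8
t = 1/3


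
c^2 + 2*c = c*(c + 2)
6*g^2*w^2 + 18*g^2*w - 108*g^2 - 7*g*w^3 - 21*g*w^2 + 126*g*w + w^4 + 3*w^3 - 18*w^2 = (-6*g + w)*(-g + w)*(w - 3)*(w + 6)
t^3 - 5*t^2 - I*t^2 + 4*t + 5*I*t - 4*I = (t - 4)*(t - 1)*(t - I)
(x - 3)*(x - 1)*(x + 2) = x^3 - 2*x^2 - 5*x + 6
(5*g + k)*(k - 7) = 5*g*k - 35*g + k^2 - 7*k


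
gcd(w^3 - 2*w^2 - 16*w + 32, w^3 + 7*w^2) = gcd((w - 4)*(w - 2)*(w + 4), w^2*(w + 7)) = 1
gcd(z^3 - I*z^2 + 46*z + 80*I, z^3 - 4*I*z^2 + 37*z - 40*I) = z^2 - 3*I*z + 40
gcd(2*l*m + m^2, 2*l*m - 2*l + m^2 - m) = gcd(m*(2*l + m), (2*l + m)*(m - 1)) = 2*l + m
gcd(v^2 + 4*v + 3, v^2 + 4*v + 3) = v^2 + 4*v + 3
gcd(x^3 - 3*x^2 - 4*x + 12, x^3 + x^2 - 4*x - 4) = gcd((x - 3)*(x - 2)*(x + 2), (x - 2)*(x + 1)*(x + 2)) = x^2 - 4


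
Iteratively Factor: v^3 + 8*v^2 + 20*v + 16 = (v + 4)*(v^2 + 4*v + 4) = (v + 2)*(v + 4)*(v + 2)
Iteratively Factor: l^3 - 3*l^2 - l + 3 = (l + 1)*(l^2 - 4*l + 3) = (l - 3)*(l + 1)*(l - 1)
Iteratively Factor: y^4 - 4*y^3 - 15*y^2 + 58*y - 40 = (y - 2)*(y^3 - 2*y^2 - 19*y + 20) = (y - 5)*(y - 2)*(y^2 + 3*y - 4) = (y - 5)*(y - 2)*(y + 4)*(y - 1)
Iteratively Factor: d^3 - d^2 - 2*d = (d + 1)*(d^2 - 2*d) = (d - 2)*(d + 1)*(d)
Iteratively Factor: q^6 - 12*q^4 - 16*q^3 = (q + 2)*(q^5 - 2*q^4 - 8*q^3) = q*(q + 2)*(q^4 - 2*q^3 - 8*q^2) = q*(q + 2)^2*(q^3 - 4*q^2) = q^2*(q + 2)^2*(q^2 - 4*q) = q^3*(q + 2)^2*(q - 4)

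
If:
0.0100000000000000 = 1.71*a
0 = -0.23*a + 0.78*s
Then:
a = 0.01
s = 0.00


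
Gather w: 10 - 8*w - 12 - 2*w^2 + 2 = -2*w^2 - 8*w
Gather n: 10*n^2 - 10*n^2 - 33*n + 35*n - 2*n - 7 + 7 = 0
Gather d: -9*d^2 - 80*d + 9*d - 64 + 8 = -9*d^2 - 71*d - 56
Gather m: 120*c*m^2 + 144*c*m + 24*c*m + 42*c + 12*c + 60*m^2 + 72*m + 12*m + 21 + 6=54*c + m^2*(120*c + 60) + m*(168*c + 84) + 27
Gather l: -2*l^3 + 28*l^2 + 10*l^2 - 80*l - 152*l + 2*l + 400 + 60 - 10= -2*l^3 + 38*l^2 - 230*l + 450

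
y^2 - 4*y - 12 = (y - 6)*(y + 2)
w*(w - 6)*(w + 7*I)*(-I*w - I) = -I*w^4 + 7*w^3 + 5*I*w^3 - 35*w^2 + 6*I*w^2 - 42*w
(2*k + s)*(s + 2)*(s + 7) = 2*k*s^2 + 18*k*s + 28*k + s^3 + 9*s^2 + 14*s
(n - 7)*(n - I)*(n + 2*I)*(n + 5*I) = n^4 - 7*n^3 + 6*I*n^3 - 3*n^2 - 42*I*n^2 + 21*n + 10*I*n - 70*I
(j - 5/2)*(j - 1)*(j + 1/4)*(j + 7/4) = j^4 - 3*j^3/2 - 65*j^2/16 + 111*j/32 + 35/32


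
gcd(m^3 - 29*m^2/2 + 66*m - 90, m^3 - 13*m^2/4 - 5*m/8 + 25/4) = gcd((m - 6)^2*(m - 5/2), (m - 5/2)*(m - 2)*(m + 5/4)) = m - 5/2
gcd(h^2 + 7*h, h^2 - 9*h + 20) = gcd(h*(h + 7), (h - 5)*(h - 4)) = 1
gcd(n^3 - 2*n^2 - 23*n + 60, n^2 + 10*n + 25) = n + 5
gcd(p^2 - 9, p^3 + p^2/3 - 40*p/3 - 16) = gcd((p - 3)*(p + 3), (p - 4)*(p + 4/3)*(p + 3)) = p + 3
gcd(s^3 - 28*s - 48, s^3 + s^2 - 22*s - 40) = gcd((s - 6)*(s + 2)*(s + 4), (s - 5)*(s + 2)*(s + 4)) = s^2 + 6*s + 8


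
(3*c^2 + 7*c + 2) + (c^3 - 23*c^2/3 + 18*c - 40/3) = c^3 - 14*c^2/3 + 25*c - 34/3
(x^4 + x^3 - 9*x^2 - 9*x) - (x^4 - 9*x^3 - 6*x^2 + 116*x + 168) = 10*x^3 - 3*x^2 - 125*x - 168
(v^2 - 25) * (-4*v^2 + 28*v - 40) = -4*v^4 + 28*v^3 + 60*v^2 - 700*v + 1000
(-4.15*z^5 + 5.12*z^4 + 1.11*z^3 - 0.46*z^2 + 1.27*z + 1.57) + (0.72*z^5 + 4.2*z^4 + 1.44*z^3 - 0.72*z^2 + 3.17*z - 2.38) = -3.43*z^5 + 9.32*z^4 + 2.55*z^3 - 1.18*z^2 + 4.44*z - 0.81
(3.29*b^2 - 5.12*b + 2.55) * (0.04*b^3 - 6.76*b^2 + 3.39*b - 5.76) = 0.1316*b^5 - 22.4452*b^4 + 45.8663*b^3 - 53.5452*b^2 + 38.1357*b - 14.688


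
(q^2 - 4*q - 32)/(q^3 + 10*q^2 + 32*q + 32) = (q - 8)/(q^2 + 6*q + 8)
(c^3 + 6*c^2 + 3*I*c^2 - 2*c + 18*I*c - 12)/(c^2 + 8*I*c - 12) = (c^2 + c*(6 + I) + 6*I)/(c + 6*I)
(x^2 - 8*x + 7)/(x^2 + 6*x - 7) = (x - 7)/(x + 7)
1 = 1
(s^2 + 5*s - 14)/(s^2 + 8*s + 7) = (s - 2)/(s + 1)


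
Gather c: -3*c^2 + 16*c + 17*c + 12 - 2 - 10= -3*c^2 + 33*c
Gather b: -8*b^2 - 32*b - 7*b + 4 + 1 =-8*b^2 - 39*b + 5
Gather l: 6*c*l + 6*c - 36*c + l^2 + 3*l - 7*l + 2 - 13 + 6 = -30*c + l^2 + l*(6*c - 4) - 5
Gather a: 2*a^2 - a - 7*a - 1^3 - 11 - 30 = 2*a^2 - 8*a - 42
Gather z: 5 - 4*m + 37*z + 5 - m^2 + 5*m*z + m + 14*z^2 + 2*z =-m^2 - 3*m + 14*z^2 + z*(5*m + 39) + 10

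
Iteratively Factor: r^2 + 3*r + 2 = (r + 2)*(r + 1)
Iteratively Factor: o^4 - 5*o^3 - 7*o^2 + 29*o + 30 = (o - 5)*(o^3 - 7*o - 6) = (o - 5)*(o + 2)*(o^2 - 2*o - 3) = (o - 5)*(o + 1)*(o + 2)*(o - 3)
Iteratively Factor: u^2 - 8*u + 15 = (u - 5)*(u - 3)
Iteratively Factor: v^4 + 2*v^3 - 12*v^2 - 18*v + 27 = (v - 1)*(v^3 + 3*v^2 - 9*v - 27) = (v - 1)*(v + 3)*(v^2 - 9) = (v - 3)*(v - 1)*(v + 3)*(v + 3)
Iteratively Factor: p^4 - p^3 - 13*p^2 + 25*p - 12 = (p - 1)*(p^3 - 13*p + 12) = (p - 3)*(p - 1)*(p^2 + 3*p - 4) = (p - 3)*(p - 1)*(p + 4)*(p - 1)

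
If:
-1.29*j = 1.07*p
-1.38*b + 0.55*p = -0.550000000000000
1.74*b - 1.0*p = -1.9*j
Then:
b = 0.55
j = -0.31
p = 0.37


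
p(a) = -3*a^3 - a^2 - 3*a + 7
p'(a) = -9*a^2 - 2*a - 3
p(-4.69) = 308.56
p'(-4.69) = -191.58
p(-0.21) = 7.61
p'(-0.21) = -2.98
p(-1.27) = 15.34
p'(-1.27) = -14.98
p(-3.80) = 168.58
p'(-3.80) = -125.36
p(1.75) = -17.39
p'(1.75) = -34.06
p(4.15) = -237.09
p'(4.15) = -166.30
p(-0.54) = 8.80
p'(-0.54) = -4.54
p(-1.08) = 12.85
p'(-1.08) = -11.34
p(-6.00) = 637.00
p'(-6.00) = -315.00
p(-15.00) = 9952.00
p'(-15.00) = -1998.00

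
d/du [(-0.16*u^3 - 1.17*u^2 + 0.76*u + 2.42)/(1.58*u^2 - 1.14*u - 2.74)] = (-0.2528*u^4 + 0.3648*u^3 + 1.4482*u^2 - 1.2356*u + 0.676399999999999)/(2.4964*u^4 - 3.6024*u^3 - 7.3588*u^2 + 6.2472*u + 7.5076)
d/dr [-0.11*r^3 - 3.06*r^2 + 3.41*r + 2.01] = -0.33*r^2 - 6.12*r + 3.41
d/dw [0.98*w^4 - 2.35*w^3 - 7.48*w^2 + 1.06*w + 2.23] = 3.92*w^3 - 7.05*w^2 - 14.96*w + 1.06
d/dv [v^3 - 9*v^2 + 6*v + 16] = 3*v^2 - 18*v + 6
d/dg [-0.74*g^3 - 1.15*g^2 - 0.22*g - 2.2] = -2.22*g^2 - 2.3*g - 0.22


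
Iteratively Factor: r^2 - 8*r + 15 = (r - 3)*(r - 5)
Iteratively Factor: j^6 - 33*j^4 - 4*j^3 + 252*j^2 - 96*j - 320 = (j - 2)*(j^5 + 2*j^4 - 29*j^3 - 62*j^2 + 128*j + 160) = (j - 2)*(j + 1)*(j^4 + j^3 - 30*j^2 - 32*j + 160) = (j - 2)^2*(j + 1)*(j^3 + 3*j^2 - 24*j - 80) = (j - 2)^2*(j + 1)*(j + 4)*(j^2 - j - 20) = (j - 5)*(j - 2)^2*(j + 1)*(j + 4)*(j + 4)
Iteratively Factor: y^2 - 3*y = (y - 3)*(y)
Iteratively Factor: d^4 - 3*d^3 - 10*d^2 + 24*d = (d + 3)*(d^3 - 6*d^2 + 8*d) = d*(d + 3)*(d^2 - 6*d + 8) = d*(d - 2)*(d + 3)*(d - 4)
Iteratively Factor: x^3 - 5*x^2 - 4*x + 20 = (x - 2)*(x^2 - 3*x - 10) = (x - 5)*(x - 2)*(x + 2)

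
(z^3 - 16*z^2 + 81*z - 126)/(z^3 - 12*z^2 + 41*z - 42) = (z - 6)/(z - 2)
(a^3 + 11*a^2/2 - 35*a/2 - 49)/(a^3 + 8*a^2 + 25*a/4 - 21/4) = 2*(2*a^2 - 3*a - 14)/(4*a^2 + 4*a - 3)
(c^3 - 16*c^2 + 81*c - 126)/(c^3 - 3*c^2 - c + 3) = (c^2 - 13*c + 42)/(c^2 - 1)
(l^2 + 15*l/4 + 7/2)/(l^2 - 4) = (l + 7/4)/(l - 2)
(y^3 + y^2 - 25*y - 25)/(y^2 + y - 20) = (y^2 - 4*y - 5)/(y - 4)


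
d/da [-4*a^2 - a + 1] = -8*a - 1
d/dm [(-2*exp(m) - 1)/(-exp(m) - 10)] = 19*exp(m)/(exp(m) + 10)^2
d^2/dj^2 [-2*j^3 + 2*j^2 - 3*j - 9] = 4 - 12*j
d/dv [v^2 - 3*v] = 2*v - 3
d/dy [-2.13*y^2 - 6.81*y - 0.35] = -4.26*y - 6.81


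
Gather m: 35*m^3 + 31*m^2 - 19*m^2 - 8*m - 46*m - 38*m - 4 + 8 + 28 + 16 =35*m^3 + 12*m^2 - 92*m + 48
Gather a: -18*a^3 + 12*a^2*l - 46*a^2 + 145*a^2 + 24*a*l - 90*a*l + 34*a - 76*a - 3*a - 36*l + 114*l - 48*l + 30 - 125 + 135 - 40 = -18*a^3 + a^2*(12*l + 99) + a*(-66*l - 45) + 30*l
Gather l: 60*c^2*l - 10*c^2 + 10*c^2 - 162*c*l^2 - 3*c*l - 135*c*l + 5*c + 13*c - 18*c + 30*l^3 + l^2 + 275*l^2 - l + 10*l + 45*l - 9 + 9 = 30*l^3 + l^2*(276 - 162*c) + l*(60*c^2 - 138*c + 54)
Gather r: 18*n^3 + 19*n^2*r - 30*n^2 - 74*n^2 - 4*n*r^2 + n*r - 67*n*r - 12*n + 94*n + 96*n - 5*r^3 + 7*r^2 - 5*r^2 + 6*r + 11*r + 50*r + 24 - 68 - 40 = 18*n^3 - 104*n^2 + 178*n - 5*r^3 + r^2*(2 - 4*n) + r*(19*n^2 - 66*n + 67) - 84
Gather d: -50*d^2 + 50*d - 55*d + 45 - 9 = -50*d^2 - 5*d + 36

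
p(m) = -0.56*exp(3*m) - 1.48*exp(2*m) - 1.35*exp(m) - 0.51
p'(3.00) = -14834.45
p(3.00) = -5162.43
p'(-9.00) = 0.00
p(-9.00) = -0.51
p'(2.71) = -6392.15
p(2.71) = -2256.19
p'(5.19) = -9806813.60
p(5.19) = -3284989.65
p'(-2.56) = -0.12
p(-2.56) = -0.62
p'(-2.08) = -0.22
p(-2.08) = -0.70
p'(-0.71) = -1.58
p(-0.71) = -1.60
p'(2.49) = -3394.63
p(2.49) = -1214.67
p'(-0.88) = -1.19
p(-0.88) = -1.36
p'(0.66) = -25.86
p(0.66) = -12.72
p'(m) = -1.68*exp(3*m) - 2.96*exp(2*m) - 1.35*exp(m)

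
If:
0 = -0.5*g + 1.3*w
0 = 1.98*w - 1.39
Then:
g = 1.83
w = 0.70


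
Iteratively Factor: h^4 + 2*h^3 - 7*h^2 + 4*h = (h - 1)*(h^3 + 3*h^2 - 4*h) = (h - 1)^2*(h^2 + 4*h) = h*(h - 1)^2*(h + 4)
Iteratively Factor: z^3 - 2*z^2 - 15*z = (z - 5)*(z^2 + 3*z) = z*(z - 5)*(z + 3)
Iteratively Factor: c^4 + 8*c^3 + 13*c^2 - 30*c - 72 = (c + 4)*(c^3 + 4*c^2 - 3*c - 18) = (c - 2)*(c + 4)*(c^2 + 6*c + 9) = (c - 2)*(c + 3)*(c + 4)*(c + 3)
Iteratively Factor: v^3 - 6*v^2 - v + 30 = (v + 2)*(v^2 - 8*v + 15) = (v - 5)*(v + 2)*(v - 3)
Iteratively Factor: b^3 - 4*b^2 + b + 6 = (b + 1)*(b^2 - 5*b + 6) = (b - 3)*(b + 1)*(b - 2)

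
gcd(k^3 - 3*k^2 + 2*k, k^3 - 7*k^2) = k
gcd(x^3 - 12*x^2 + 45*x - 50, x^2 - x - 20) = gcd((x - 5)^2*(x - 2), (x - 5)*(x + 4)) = x - 5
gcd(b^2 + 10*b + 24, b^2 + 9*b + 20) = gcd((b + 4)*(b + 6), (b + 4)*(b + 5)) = b + 4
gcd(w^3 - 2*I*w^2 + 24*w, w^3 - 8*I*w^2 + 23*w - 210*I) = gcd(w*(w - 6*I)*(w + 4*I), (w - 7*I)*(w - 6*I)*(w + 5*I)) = w - 6*I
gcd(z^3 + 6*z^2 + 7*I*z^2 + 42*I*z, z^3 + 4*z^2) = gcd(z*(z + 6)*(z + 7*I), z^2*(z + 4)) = z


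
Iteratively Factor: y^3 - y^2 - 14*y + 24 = (y - 3)*(y^2 + 2*y - 8) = (y - 3)*(y - 2)*(y + 4)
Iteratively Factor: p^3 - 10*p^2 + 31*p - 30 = (p - 5)*(p^2 - 5*p + 6) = (p - 5)*(p - 2)*(p - 3)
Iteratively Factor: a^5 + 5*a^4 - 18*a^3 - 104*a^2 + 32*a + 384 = (a + 3)*(a^4 + 2*a^3 - 24*a^2 - 32*a + 128) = (a + 3)*(a + 4)*(a^3 - 2*a^2 - 16*a + 32) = (a + 3)*(a + 4)^2*(a^2 - 6*a + 8) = (a - 2)*(a + 3)*(a + 4)^2*(a - 4)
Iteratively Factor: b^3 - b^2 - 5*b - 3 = (b - 3)*(b^2 + 2*b + 1) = (b - 3)*(b + 1)*(b + 1)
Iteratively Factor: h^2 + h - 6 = (h + 3)*(h - 2)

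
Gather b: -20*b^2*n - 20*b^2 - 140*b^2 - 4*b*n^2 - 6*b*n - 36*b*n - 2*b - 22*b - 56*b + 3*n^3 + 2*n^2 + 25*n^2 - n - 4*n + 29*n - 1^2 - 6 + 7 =b^2*(-20*n - 160) + b*(-4*n^2 - 42*n - 80) + 3*n^3 + 27*n^2 + 24*n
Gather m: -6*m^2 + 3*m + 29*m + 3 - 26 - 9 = -6*m^2 + 32*m - 32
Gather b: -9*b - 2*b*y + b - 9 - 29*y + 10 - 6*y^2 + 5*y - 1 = b*(-2*y - 8) - 6*y^2 - 24*y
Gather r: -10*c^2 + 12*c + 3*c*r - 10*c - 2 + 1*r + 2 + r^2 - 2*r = -10*c^2 + 2*c + r^2 + r*(3*c - 1)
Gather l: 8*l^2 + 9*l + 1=8*l^2 + 9*l + 1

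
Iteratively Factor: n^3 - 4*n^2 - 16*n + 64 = (n - 4)*(n^2 - 16) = (n - 4)^2*(n + 4)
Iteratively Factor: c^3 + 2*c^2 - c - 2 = (c - 1)*(c^2 + 3*c + 2) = (c - 1)*(c + 2)*(c + 1)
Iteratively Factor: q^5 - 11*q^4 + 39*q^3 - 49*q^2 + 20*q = (q - 5)*(q^4 - 6*q^3 + 9*q^2 - 4*q) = (q - 5)*(q - 1)*(q^3 - 5*q^2 + 4*q) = q*(q - 5)*(q - 1)*(q^2 - 5*q + 4) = q*(q - 5)*(q - 4)*(q - 1)*(q - 1)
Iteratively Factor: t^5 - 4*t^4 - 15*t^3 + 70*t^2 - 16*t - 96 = (t - 3)*(t^4 - t^3 - 18*t^2 + 16*t + 32) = (t - 3)*(t + 1)*(t^3 - 2*t^2 - 16*t + 32) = (t - 3)*(t + 1)*(t + 4)*(t^2 - 6*t + 8) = (t - 3)*(t - 2)*(t + 1)*(t + 4)*(t - 4)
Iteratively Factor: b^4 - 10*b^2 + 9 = (b - 1)*(b^3 + b^2 - 9*b - 9) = (b - 3)*(b - 1)*(b^2 + 4*b + 3) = (b - 3)*(b - 1)*(b + 3)*(b + 1)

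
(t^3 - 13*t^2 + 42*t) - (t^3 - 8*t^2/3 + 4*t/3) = -31*t^2/3 + 122*t/3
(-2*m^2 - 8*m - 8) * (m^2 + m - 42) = -2*m^4 - 10*m^3 + 68*m^2 + 328*m + 336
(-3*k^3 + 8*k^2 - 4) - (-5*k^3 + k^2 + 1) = 2*k^3 + 7*k^2 - 5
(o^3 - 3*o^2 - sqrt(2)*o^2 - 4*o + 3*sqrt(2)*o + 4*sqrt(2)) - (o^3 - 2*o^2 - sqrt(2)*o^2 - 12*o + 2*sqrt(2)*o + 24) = -o^2 + sqrt(2)*o + 8*o - 24 + 4*sqrt(2)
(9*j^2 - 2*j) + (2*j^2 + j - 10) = 11*j^2 - j - 10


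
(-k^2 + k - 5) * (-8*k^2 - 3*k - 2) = 8*k^4 - 5*k^3 + 39*k^2 + 13*k + 10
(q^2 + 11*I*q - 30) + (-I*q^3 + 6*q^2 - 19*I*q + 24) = -I*q^3 + 7*q^2 - 8*I*q - 6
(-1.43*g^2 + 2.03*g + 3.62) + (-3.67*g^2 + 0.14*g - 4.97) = -5.1*g^2 + 2.17*g - 1.35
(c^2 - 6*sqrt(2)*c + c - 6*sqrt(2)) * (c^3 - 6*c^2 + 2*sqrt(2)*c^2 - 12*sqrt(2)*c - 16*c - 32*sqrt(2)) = c^5 - 4*sqrt(2)*c^4 - 5*c^4 - 46*c^3 + 20*sqrt(2)*c^3 + 104*c^2 + 88*sqrt(2)*c^2 + 64*sqrt(2)*c + 528*c + 384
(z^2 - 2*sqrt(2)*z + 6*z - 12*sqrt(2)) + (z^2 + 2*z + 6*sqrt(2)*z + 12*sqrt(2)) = 2*z^2 + 4*sqrt(2)*z + 8*z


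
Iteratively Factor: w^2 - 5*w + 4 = (w - 4)*(w - 1)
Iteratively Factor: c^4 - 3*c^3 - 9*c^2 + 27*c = (c + 3)*(c^3 - 6*c^2 + 9*c) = (c - 3)*(c + 3)*(c^2 - 3*c) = c*(c - 3)*(c + 3)*(c - 3)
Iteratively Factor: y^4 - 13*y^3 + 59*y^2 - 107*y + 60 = (y - 1)*(y^3 - 12*y^2 + 47*y - 60) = (y - 3)*(y - 1)*(y^2 - 9*y + 20) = (y - 4)*(y - 3)*(y - 1)*(y - 5)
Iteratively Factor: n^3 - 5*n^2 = (n)*(n^2 - 5*n) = n*(n - 5)*(n)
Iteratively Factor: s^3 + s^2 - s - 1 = (s + 1)*(s^2 - 1) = (s - 1)*(s + 1)*(s + 1)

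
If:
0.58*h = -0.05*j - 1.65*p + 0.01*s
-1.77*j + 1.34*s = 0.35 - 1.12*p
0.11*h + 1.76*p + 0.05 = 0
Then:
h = 0.121417384468444 - 0.0586507647351867*s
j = 0.759381668661844*s - 0.220518304367781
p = 0.00366567279594917*s - 0.0359976774383686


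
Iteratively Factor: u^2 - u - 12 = (u - 4)*(u + 3)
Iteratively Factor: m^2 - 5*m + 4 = (m - 4)*(m - 1)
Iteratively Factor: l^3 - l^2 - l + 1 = (l + 1)*(l^2 - 2*l + 1) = (l - 1)*(l + 1)*(l - 1)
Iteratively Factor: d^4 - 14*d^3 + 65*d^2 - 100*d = (d - 4)*(d^3 - 10*d^2 + 25*d) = (d - 5)*(d - 4)*(d^2 - 5*d) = (d - 5)^2*(d - 4)*(d)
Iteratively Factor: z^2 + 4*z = (z + 4)*(z)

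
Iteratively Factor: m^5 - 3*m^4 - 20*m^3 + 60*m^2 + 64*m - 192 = (m + 2)*(m^4 - 5*m^3 - 10*m^2 + 80*m - 96) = (m + 2)*(m + 4)*(m^3 - 9*m^2 + 26*m - 24) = (m - 2)*(m + 2)*(m + 4)*(m^2 - 7*m + 12) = (m - 3)*(m - 2)*(m + 2)*(m + 4)*(m - 4)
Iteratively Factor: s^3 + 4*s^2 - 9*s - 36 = (s + 4)*(s^2 - 9) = (s + 3)*(s + 4)*(s - 3)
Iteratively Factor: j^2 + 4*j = (j + 4)*(j)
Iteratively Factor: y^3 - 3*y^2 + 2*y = (y)*(y^2 - 3*y + 2) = y*(y - 2)*(y - 1)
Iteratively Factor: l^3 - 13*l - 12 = (l - 4)*(l^2 + 4*l + 3) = (l - 4)*(l + 3)*(l + 1)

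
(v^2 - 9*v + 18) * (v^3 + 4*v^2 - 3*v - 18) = v^5 - 5*v^4 - 21*v^3 + 81*v^2 + 108*v - 324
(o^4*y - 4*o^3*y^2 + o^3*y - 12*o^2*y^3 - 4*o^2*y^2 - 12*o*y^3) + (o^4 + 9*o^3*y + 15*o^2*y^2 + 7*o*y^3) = o^4*y + o^4 - 4*o^3*y^2 + 10*o^3*y - 12*o^2*y^3 + 11*o^2*y^2 - 5*o*y^3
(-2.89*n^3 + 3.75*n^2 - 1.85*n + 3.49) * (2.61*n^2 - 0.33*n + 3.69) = -7.5429*n^5 + 10.7412*n^4 - 16.7301*n^3 + 23.5569*n^2 - 7.9782*n + 12.8781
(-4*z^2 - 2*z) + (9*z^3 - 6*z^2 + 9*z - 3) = 9*z^3 - 10*z^2 + 7*z - 3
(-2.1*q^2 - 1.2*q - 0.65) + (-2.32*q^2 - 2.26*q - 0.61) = -4.42*q^2 - 3.46*q - 1.26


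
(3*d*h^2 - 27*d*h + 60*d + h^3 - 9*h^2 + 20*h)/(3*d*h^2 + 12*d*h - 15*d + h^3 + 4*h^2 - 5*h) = (h^2 - 9*h + 20)/(h^2 + 4*h - 5)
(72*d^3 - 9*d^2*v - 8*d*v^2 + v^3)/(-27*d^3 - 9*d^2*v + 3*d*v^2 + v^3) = (-8*d + v)/(3*d + v)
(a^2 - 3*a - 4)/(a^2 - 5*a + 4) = (a + 1)/(a - 1)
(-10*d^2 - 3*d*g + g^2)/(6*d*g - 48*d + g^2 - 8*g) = (-10*d^2 - 3*d*g + g^2)/(6*d*g - 48*d + g^2 - 8*g)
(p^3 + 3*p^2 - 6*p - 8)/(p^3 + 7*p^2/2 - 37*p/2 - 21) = 2*(p^2 + 2*p - 8)/(2*p^2 + 5*p - 42)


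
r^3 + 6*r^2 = r^2*(r + 6)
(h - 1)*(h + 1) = h^2 - 1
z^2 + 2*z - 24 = (z - 4)*(z + 6)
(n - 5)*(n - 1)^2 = n^3 - 7*n^2 + 11*n - 5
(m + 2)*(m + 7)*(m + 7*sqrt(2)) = m^3 + 9*m^2 + 7*sqrt(2)*m^2 + 14*m + 63*sqrt(2)*m + 98*sqrt(2)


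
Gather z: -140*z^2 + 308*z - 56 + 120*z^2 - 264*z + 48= -20*z^2 + 44*z - 8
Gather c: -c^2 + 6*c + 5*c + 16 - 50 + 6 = -c^2 + 11*c - 28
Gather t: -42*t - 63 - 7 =-42*t - 70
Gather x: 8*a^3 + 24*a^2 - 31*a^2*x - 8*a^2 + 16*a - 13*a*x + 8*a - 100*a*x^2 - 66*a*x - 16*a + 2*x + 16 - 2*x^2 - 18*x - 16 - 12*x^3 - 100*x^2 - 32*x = 8*a^3 + 16*a^2 + 8*a - 12*x^3 + x^2*(-100*a - 102) + x*(-31*a^2 - 79*a - 48)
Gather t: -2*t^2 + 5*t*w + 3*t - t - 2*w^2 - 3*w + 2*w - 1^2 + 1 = -2*t^2 + t*(5*w + 2) - 2*w^2 - w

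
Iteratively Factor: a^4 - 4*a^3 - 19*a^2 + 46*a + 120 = (a + 2)*(a^3 - 6*a^2 - 7*a + 60) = (a - 5)*(a + 2)*(a^2 - a - 12) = (a - 5)*(a - 4)*(a + 2)*(a + 3)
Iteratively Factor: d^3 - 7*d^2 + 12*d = (d)*(d^2 - 7*d + 12) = d*(d - 4)*(d - 3)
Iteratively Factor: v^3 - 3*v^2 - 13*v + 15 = (v - 5)*(v^2 + 2*v - 3) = (v - 5)*(v - 1)*(v + 3)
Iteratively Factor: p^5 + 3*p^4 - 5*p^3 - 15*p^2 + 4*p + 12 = (p - 2)*(p^4 + 5*p^3 + 5*p^2 - 5*p - 6) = (p - 2)*(p + 3)*(p^3 + 2*p^2 - p - 2) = (p - 2)*(p + 1)*(p + 3)*(p^2 + p - 2) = (p - 2)*(p - 1)*(p + 1)*(p + 3)*(p + 2)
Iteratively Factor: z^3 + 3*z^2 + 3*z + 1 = (z + 1)*(z^2 + 2*z + 1) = (z + 1)^2*(z + 1)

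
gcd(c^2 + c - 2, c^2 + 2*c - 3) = c - 1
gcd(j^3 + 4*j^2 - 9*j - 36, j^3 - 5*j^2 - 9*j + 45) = j^2 - 9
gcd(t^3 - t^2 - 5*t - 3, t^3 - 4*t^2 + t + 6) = t^2 - 2*t - 3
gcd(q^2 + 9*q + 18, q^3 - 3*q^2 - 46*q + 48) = q + 6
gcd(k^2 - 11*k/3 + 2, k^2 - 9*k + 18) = k - 3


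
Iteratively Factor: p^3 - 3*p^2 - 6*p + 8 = (p - 1)*(p^2 - 2*p - 8) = (p - 4)*(p - 1)*(p + 2)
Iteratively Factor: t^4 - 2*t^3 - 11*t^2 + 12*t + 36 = (t + 2)*(t^3 - 4*t^2 - 3*t + 18) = (t - 3)*(t + 2)*(t^2 - t - 6) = (t - 3)^2*(t + 2)*(t + 2)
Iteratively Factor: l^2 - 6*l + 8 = (l - 4)*(l - 2)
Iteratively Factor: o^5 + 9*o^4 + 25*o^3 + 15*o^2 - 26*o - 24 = (o + 2)*(o^4 + 7*o^3 + 11*o^2 - 7*o - 12) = (o + 2)*(o + 4)*(o^3 + 3*o^2 - o - 3) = (o + 2)*(o + 3)*(o + 4)*(o^2 - 1) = (o + 1)*(o + 2)*(o + 3)*(o + 4)*(o - 1)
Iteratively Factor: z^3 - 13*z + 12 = (z - 3)*(z^2 + 3*z - 4) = (z - 3)*(z - 1)*(z + 4)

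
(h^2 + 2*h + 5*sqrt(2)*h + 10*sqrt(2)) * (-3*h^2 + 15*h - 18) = -3*h^4 - 15*sqrt(2)*h^3 + 9*h^3 + 12*h^2 + 45*sqrt(2)*h^2 - 36*h + 60*sqrt(2)*h - 180*sqrt(2)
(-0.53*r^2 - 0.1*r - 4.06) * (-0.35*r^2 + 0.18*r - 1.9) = 0.1855*r^4 - 0.0604*r^3 + 2.41*r^2 - 0.5408*r + 7.714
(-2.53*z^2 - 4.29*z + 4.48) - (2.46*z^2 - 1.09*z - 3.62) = -4.99*z^2 - 3.2*z + 8.1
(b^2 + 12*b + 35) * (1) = b^2 + 12*b + 35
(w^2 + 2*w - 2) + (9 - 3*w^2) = -2*w^2 + 2*w + 7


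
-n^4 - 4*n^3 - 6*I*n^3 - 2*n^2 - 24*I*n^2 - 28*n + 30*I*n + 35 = (n + 5)*(n + 7*I)*(I*n + 1)*(I*n - I)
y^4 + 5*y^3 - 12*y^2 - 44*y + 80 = (y - 2)^2*(y + 4)*(y + 5)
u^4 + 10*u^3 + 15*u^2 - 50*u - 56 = (u - 2)*(u + 1)*(u + 4)*(u + 7)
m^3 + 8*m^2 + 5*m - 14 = (m - 1)*(m + 2)*(m + 7)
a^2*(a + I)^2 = a^4 + 2*I*a^3 - a^2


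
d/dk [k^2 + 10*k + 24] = 2*k + 10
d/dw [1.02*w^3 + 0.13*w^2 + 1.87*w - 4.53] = 3.06*w^2 + 0.26*w + 1.87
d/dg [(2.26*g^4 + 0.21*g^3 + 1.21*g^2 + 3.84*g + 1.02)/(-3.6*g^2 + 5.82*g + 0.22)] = (-16.272*g^5 + 38.7036*g^4 + 4.4332*g^3 + 21.0048*g^2 + 7.8764*g - 5.0916)/(12.96*g^4 - 41.904*g^3 + 32.2884*g^2 + 2.5608*g + 0.0484)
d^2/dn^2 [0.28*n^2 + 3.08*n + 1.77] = 0.560000000000000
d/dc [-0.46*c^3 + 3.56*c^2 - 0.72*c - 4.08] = -1.38*c^2 + 7.12*c - 0.72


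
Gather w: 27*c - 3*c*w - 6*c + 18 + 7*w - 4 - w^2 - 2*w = 21*c - w^2 + w*(5 - 3*c) + 14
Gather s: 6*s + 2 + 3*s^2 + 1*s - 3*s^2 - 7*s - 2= 0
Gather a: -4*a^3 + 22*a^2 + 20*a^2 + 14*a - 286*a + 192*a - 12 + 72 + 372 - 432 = -4*a^3 + 42*a^2 - 80*a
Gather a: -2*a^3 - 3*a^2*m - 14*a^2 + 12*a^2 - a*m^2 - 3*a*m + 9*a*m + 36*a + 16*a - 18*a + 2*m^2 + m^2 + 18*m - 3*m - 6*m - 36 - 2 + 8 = -2*a^3 + a^2*(-3*m - 2) + a*(-m^2 + 6*m + 34) + 3*m^2 + 9*m - 30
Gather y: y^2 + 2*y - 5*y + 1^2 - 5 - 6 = y^2 - 3*y - 10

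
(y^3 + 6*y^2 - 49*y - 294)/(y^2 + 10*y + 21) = (y^2 - y - 42)/(y + 3)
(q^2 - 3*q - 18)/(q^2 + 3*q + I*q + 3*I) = (q - 6)/(q + I)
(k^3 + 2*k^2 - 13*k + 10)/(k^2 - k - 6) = (-k^3 - 2*k^2 + 13*k - 10)/(-k^2 + k + 6)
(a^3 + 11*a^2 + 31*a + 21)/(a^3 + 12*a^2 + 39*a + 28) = (a + 3)/(a + 4)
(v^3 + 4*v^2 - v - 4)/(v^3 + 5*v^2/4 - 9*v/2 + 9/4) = 4*(v^2 + 5*v + 4)/(4*v^2 + 9*v - 9)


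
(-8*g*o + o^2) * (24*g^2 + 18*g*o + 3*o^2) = -192*g^3*o - 120*g^2*o^2 - 6*g*o^3 + 3*o^4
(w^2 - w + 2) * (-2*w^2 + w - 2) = -2*w^4 + 3*w^3 - 7*w^2 + 4*w - 4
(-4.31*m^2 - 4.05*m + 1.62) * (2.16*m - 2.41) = -9.3096*m^3 + 1.6391*m^2 + 13.2597*m - 3.9042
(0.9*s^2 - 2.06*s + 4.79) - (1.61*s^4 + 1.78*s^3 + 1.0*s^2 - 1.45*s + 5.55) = -1.61*s^4 - 1.78*s^3 - 0.1*s^2 - 0.61*s - 0.76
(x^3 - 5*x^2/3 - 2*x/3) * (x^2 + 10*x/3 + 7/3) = x^5 + 5*x^4/3 - 35*x^3/9 - 55*x^2/9 - 14*x/9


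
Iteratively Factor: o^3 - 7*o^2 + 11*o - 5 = (o - 1)*(o^2 - 6*o + 5) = (o - 1)^2*(o - 5)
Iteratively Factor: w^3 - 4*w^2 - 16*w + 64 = (w - 4)*(w^2 - 16) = (w - 4)*(w + 4)*(w - 4)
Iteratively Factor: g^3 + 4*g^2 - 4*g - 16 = (g + 4)*(g^2 - 4) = (g + 2)*(g + 4)*(g - 2)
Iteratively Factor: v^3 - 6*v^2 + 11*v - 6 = (v - 2)*(v^2 - 4*v + 3) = (v - 2)*(v - 1)*(v - 3)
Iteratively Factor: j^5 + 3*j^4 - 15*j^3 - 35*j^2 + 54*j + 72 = (j + 4)*(j^4 - j^3 - 11*j^2 + 9*j + 18) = (j - 3)*(j + 4)*(j^3 + 2*j^2 - 5*j - 6) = (j - 3)*(j + 3)*(j + 4)*(j^2 - j - 2) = (j - 3)*(j - 2)*(j + 3)*(j + 4)*(j + 1)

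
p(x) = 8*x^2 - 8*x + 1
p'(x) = 16*x - 8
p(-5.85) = 321.58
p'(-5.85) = -101.60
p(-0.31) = 4.25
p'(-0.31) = -12.96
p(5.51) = 199.80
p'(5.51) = 80.16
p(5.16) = 172.72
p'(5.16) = 74.56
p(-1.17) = 21.31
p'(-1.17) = -26.72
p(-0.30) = 4.12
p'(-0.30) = -12.80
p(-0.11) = 1.98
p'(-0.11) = -9.76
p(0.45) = -0.98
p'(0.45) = -0.80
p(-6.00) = 337.00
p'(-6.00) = -104.00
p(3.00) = 49.00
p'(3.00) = 40.00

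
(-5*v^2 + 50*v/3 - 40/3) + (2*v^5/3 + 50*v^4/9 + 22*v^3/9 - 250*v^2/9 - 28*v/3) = 2*v^5/3 + 50*v^4/9 + 22*v^3/9 - 295*v^2/9 + 22*v/3 - 40/3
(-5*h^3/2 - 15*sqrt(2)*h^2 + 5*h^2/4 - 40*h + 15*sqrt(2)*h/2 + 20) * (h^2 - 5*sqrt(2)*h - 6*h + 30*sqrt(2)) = -5*h^5/2 - 5*sqrt(2)*h^4/2 + 65*h^4/4 + 65*sqrt(2)*h^3/4 + 205*h^3/2 - 715*h^2 + 385*sqrt(2)*h^2/2 - 1300*sqrt(2)*h + 330*h + 600*sqrt(2)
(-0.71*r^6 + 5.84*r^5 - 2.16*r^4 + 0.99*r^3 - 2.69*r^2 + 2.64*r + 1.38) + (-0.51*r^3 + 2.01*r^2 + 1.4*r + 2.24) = -0.71*r^6 + 5.84*r^5 - 2.16*r^4 + 0.48*r^3 - 0.68*r^2 + 4.04*r + 3.62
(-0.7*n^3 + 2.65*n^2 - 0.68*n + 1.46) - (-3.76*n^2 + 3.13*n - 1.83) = -0.7*n^3 + 6.41*n^2 - 3.81*n + 3.29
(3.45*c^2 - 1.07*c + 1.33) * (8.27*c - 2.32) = 28.5315*c^3 - 16.8529*c^2 + 13.4815*c - 3.0856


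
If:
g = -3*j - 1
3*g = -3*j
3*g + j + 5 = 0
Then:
No Solution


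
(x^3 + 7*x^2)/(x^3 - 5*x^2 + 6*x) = x*(x + 7)/(x^2 - 5*x + 6)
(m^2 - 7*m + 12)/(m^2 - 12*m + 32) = (m - 3)/(m - 8)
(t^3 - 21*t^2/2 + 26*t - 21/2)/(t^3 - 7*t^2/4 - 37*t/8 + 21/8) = 4*(t - 7)/(4*t + 7)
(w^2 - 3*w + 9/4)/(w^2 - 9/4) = (2*w - 3)/(2*w + 3)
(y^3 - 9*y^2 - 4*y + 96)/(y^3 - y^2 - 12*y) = (y - 8)/y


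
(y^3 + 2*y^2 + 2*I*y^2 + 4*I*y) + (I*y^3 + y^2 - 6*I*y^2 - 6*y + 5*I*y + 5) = y^3 + I*y^3 + 3*y^2 - 4*I*y^2 - 6*y + 9*I*y + 5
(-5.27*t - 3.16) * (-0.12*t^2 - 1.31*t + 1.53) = 0.6324*t^3 + 7.2829*t^2 - 3.9235*t - 4.8348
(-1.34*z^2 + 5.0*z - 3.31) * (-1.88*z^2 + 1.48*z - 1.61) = 2.5192*z^4 - 11.3832*z^3 + 15.7802*z^2 - 12.9488*z + 5.3291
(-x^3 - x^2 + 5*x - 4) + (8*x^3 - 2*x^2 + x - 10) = 7*x^3 - 3*x^2 + 6*x - 14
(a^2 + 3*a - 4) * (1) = a^2 + 3*a - 4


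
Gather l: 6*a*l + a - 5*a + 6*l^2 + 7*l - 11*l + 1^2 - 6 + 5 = -4*a + 6*l^2 + l*(6*a - 4)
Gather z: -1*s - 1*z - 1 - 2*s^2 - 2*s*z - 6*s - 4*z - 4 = -2*s^2 - 7*s + z*(-2*s - 5) - 5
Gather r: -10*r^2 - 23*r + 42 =-10*r^2 - 23*r + 42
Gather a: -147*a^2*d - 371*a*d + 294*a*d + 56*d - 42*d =-147*a^2*d - 77*a*d + 14*d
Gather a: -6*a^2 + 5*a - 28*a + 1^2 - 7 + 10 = -6*a^2 - 23*a + 4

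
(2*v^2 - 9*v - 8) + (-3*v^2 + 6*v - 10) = -v^2 - 3*v - 18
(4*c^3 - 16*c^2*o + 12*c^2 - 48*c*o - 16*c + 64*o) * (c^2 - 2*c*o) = 4*c^5 - 24*c^4*o + 12*c^4 + 32*c^3*o^2 - 72*c^3*o - 16*c^3 + 96*c^2*o^2 + 96*c^2*o - 128*c*o^2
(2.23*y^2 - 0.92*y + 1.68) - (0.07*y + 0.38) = 2.23*y^2 - 0.99*y + 1.3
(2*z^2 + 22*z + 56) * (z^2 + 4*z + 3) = 2*z^4 + 30*z^3 + 150*z^2 + 290*z + 168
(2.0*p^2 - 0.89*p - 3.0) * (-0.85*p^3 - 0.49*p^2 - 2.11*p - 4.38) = -1.7*p^5 - 0.2235*p^4 - 1.2339*p^3 - 5.4121*p^2 + 10.2282*p + 13.14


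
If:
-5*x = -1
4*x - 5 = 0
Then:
No Solution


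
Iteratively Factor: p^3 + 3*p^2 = (p)*(p^2 + 3*p) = p^2*(p + 3)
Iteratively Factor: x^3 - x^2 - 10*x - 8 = (x - 4)*(x^2 + 3*x + 2) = (x - 4)*(x + 1)*(x + 2)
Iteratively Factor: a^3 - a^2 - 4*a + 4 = (a - 1)*(a^2 - 4) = (a - 2)*(a - 1)*(a + 2)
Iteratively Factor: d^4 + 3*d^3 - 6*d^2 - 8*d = (d - 2)*(d^3 + 5*d^2 + 4*d) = (d - 2)*(d + 1)*(d^2 + 4*d) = d*(d - 2)*(d + 1)*(d + 4)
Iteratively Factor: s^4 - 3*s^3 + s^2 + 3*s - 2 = (s - 1)*(s^3 - 2*s^2 - s + 2) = (s - 1)^2*(s^2 - s - 2) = (s - 2)*(s - 1)^2*(s + 1)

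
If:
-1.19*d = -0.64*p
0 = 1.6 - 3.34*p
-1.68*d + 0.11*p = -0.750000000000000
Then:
No Solution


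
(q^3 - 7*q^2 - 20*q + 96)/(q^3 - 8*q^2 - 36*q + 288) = (q^2 + q - 12)/(q^2 - 36)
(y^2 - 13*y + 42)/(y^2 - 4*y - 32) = (-y^2 + 13*y - 42)/(-y^2 + 4*y + 32)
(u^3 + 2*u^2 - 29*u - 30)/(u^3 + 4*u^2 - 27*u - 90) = (u + 1)/(u + 3)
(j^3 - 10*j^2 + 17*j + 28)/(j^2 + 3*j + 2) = (j^2 - 11*j + 28)/(j + 2)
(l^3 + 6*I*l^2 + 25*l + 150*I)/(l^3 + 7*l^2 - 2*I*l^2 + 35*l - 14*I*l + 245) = (l^2 + I*l + 30)/(l^2 + 7*l*(1 - I) - 49*I)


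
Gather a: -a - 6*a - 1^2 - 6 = -7*a - 7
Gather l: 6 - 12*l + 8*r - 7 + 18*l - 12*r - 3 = 6*l - 4*r - 4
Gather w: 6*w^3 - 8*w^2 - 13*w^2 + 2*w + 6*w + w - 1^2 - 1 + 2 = 6*w^3 - 21*w^2 + 9*w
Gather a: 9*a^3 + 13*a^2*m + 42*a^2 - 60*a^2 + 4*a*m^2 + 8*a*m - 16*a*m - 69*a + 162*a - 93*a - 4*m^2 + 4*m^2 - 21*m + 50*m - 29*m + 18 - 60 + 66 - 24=9*a^3 + a^2*(13*m - 18) + a*(4*m^2 - 8*m)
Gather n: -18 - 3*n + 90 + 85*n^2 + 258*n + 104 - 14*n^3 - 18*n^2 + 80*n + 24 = -14*n^3 + 67*n^2 + 335*n + 200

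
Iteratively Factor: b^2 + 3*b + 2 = (b + 1)*(b + 2)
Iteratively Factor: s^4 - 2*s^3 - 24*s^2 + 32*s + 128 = (s - 4)*(s^3 + 2*s^2 - 16*s - 32) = (s - 4)*(s + 4)*(s^2 - 2*s - 8) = (s - 4)^2*(s + 4)*(s + 2)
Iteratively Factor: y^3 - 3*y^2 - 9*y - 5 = (y + 1)*(y^2 - 4*y - 5) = (y + 1)^2*(y - 5)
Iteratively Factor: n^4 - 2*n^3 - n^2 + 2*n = (n + 1)*(n^3 - 3*n^2 + 2*n) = (n - 2)*(n + 1)*(n^2 - n) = (n - 2)*(n - 1)*(n + 1)*(n)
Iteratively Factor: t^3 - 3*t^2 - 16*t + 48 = (t + 4)*(t^2 - 7*t + 12) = (t - 4)*(t + 4)*(t - 3)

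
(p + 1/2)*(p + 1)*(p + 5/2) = p^3 + 4*p^2 + 17*p/4 + 5/4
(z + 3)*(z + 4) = z^2 + 7*z + 12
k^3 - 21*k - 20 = (k - 5)*(k + 1)*(k + 4)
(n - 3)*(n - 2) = n^2 - 5*n + 6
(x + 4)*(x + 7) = x^2 + 11*x + 28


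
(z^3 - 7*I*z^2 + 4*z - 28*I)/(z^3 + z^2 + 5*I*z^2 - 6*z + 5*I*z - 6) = (z^2 - 9*I*z - 14)/(z^2 + z*(1 + 3*I) + 3*I)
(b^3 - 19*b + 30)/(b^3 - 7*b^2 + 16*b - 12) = (b + 5)/(b - 2)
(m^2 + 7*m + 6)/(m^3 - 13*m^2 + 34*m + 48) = (m + 6)/(m^2 - 14*m + 48)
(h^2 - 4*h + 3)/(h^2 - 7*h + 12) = (h - 1)/(h - 4)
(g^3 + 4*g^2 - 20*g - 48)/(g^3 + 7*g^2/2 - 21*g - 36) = 2*(g + 2)/(2*g + 3)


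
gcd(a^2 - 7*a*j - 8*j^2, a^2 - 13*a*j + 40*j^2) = a - 8*j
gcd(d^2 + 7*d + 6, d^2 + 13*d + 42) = d + 6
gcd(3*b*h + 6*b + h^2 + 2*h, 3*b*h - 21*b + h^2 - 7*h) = 3*b + h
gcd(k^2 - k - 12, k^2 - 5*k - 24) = k + 3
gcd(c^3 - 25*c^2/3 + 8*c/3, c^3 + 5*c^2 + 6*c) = c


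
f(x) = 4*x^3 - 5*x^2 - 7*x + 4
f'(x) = 12*x^2 - 10*x - 7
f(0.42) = 0.47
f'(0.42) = -9.08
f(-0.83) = 4.08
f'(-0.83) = 9.57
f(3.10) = 53.41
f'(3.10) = 77.32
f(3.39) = 78.64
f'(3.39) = 97.01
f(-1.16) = -0.85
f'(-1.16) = 20.75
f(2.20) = 6.99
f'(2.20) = 29.08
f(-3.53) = -209.54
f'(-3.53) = 177.83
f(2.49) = 17.32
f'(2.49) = 42.50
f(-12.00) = -7544.00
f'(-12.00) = 1841.00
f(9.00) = 2452.00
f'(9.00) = 875.00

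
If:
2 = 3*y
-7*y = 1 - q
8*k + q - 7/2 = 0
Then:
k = -13/48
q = 17/3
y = 2/3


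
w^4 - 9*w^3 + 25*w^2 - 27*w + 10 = (w - 5)*(w - 2)*(w - 1)^2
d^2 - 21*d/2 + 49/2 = (d - 7)*(d - 7/2)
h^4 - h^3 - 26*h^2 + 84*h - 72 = (h - 3)*(h - 2)^2*(h + 6)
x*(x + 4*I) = x^2 + 4*I*x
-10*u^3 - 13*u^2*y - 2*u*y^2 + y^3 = (-5*u + y)*(u + y)*(2*u + y)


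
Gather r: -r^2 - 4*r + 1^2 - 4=-r^2 - 4*r - 3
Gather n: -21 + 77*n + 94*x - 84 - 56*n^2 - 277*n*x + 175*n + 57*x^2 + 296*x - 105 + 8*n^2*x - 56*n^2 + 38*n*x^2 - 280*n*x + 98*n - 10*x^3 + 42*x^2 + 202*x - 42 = n^2*(8*x - 112) + n*(38*x^2 - 557*x + 350) - 10*x^3 + 99*x^2 + 592*x - 252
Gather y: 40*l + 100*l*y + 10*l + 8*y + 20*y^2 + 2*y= 50*l + 20*y^2 + y*(100*l + 10)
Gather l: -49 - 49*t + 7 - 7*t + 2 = -56*t - 40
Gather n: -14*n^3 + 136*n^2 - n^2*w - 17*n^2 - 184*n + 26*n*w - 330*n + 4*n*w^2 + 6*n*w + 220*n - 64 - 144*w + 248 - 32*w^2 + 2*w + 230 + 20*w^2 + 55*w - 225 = -14*n^3 + n^2*(119 - w) + n*(4*w^2 + 32*w - 294) - 12*w^2 - 87*w + 189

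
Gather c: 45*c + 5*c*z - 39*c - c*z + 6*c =c*(4*z + 12)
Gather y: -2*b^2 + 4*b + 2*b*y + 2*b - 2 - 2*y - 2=-2*b^2 + 6*b + y*(2*b - 2) - 4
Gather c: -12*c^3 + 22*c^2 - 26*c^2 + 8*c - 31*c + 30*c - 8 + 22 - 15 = -12*c^3 - 4*c^2 + 7*c - 1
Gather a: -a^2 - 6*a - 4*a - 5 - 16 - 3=-a^2 - 10*a - 24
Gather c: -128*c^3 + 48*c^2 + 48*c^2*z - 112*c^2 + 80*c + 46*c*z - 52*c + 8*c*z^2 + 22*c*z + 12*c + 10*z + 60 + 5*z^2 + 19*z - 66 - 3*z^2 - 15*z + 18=-128*c^3 + c^2*(48*z - 64) + c*(8*z^2 + 68*z + 40) + 2*z^2 + 14*z + 12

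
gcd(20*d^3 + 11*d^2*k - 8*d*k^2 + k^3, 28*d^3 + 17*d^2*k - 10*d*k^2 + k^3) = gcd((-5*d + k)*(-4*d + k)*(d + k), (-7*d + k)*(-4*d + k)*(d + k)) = 4*d^2 + 3*d*k - k^2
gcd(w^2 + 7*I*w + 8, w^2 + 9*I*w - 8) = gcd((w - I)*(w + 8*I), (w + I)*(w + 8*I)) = w + 8*I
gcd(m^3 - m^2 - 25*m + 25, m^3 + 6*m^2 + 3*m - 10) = m^2 + 4*m - 5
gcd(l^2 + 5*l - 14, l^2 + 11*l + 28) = l + 7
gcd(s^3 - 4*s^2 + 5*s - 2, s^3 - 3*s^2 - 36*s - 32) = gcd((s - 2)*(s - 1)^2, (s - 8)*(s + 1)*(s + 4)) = 1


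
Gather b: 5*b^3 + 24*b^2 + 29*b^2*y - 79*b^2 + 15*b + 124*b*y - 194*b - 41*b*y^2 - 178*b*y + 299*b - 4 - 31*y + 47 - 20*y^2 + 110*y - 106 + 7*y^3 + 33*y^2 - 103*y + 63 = 5*b^3 + b^2*(29*y - 55) + b*(-41*y^2 - 54*y + 120) + 7*y^3 + 13*y^2 - 24*y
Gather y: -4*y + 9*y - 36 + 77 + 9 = 5*y + 50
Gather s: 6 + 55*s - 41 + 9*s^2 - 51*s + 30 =9*s^2 + 4*s - 5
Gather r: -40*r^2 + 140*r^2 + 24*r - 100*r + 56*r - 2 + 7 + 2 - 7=100*r^2 - 20*r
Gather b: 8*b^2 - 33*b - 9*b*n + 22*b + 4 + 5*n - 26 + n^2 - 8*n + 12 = 8*b^2 + b*(-9*n - 11) + n^2 - 3*n - 10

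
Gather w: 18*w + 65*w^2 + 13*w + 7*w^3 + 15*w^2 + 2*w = 7*w^3 + 80*w^2 + 33*w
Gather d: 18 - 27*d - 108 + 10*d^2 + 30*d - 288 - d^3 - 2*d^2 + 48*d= -d^3 + 8*d^2 + 51*d - 378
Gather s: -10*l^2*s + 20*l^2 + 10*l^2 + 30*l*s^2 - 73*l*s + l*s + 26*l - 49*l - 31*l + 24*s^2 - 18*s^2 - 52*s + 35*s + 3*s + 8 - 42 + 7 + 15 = 30*l^2 - 54*l + s^2*(30*l + 6) + s*(-10*l^2 - 72*l - 14) - 12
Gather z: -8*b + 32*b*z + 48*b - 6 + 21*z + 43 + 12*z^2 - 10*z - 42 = 40*b + 12*z^2 + z*(32*b + 11) - 5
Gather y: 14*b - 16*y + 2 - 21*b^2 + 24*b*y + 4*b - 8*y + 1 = -21*b^2 + 18*b + y*(24*b - 24) + 3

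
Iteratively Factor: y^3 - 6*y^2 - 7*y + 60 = (y - 5)*(y^2 - y - 12) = (y - 5)*(y + 3)*(y - 4)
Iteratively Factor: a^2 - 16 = (a - 4)*(a + 4)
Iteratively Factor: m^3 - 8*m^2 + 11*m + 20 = (m - 4)*(m^2 - 4*m - 5) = (m - 5)*(m - 4)*(m + 1)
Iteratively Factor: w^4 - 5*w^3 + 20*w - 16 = (w - 2)*(w^3 - 3*w^2 - 6*w + 8) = (w - 2)*(w + 2)*(w^2 - 5*w + 4) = (w - 4)*(w - 2)*(w + 2)*(w - 1)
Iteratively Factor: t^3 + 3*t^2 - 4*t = (t + 4)*(t^2 - t) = t*(t + 4)*(t - 1)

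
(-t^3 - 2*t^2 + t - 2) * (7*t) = -7*t^4 - 14*t^3 + 7*t^2 - 14*t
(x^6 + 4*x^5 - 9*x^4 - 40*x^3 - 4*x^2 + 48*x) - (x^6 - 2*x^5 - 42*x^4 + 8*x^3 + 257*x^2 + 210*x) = 6*x^5 + 33*x^4 - 48*x^3 - 261*x^2 - 162*x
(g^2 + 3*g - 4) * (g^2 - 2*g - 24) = g^4 + g^3 - 34*g^2 - 64*g + 96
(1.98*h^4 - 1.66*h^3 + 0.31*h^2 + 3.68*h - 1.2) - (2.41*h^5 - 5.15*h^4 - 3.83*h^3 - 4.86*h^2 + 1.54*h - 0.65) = -2.41*h^5 + 7.13*h^4 + 2.17*h^3 + 5.17*h^2 + 2.14*h - 0.55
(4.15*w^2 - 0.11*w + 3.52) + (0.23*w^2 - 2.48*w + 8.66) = 4.38*w^2 - 2.59*w + 12.18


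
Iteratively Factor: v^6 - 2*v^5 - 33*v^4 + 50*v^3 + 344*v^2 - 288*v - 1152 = (v - 4)*(v^5 + 2*v^4 - 25*v^3 - 50*v^2 + 144*v + 288) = (v - 4)*(v - 3)*(v^4 + 5*v^3 - 10*v^2 - 80*v - 96) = (v - 4)*(v - 3)*(v + 3)*(v^3 + 2*v^2 - 16*v - 32) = (v - 4)^2*(v - 3)*(v + 3)*(v^2 + 6*v + 8) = (v - 4)^2*(v - 3)*(v + 3)*(v + 4)*(v + 2)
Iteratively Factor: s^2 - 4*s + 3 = (s - 1)*(s - 3)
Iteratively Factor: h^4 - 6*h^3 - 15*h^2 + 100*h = (h - 5)*(h^3 - h^2 - 20*h) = (h - 5)^2*(h^2 + 4*h) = h*(h - 5)^2*(h + 4)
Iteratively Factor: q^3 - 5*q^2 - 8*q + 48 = (q - 4)*(q^2 - q - 12) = (q - 4)^2*(q + 3)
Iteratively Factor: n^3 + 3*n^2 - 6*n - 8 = (n + 1)*(n^2 + 2*n - 8) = (n - 2)*(n + 1)*(n + 4)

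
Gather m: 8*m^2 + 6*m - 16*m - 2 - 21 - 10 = 8*m^2 - 10*m - 33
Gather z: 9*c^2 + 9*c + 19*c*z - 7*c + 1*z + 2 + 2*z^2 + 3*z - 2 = 9*c^2 + 2*c + 2*z^2 + z*(19*c + 4)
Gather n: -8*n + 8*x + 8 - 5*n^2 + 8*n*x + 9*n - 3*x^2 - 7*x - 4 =-5*n^2 + n*(8*x + 1) - 3*x^2 + x + 4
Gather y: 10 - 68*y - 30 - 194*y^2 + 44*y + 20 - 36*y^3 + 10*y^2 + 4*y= -36*y^3 - 184*y^2 - 20*y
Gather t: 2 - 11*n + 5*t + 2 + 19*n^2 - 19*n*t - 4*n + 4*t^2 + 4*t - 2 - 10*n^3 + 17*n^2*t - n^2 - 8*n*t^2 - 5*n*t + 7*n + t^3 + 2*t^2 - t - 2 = -10*n^3 + 18*n^2 - 8*n + t^3 + t^2*(6 - 8*n) + t*(17*n^2 - 24*n + 8)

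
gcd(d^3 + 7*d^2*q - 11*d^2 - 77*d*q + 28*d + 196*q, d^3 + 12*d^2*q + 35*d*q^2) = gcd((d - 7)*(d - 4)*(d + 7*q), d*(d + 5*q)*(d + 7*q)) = d + 7*q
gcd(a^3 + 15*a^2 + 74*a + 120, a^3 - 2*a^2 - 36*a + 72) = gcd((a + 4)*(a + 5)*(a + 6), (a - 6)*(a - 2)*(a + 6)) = a + 6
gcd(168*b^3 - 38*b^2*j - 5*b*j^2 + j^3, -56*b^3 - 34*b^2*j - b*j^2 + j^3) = 7*b - j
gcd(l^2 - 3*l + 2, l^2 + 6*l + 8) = 1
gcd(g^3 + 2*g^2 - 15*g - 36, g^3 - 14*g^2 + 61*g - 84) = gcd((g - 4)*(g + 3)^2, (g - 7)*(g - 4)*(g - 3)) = g - 4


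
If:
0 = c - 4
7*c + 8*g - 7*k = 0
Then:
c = 4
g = 7*k/8 - 7/2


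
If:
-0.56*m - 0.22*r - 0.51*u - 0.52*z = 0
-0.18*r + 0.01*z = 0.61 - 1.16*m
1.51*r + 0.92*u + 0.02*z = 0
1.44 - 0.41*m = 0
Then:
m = 3.51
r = 20.41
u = -33.94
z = 20.88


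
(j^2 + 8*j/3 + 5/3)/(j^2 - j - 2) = (j + 5/3)/(j - 2)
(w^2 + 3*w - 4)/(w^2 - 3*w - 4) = (-w^2 - 3*w + 4)/(-w^2 + 3*w + 4)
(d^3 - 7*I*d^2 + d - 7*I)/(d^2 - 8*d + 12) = (d^3 - 7*I*d^2 + d - 7*I)/(d^2 - 8*d + 12)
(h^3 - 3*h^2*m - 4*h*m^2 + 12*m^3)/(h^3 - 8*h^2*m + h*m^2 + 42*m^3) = (h - 2*m)/(h - 7*m)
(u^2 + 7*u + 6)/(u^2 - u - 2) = (u + 6)/(u - 2)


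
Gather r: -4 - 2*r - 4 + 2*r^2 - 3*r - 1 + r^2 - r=3*r^2 - 6*r - 9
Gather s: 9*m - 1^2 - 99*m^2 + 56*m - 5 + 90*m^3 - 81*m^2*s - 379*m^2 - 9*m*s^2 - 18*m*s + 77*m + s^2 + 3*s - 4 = 90*m^3 - 478*m^2 + 142*m + s^2*(1 - 9*m) + s*(-81*m^2 - 18*m + 3) - 10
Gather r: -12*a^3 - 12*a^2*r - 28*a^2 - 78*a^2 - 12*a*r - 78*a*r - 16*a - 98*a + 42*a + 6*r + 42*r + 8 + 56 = -12*a^3 - 106*a^2 - 72*a + r*(-12*a^2 - 90*a + 48) + 64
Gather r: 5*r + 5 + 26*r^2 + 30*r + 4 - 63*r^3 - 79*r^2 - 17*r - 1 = -63*r^3 - 53*r^2 + 18*r + 8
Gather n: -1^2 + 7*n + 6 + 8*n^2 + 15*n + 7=8*n^2 + 22*n + 12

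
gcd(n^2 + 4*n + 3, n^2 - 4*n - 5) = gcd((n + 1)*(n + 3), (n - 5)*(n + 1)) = n + 1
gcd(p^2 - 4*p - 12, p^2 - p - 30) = p - 6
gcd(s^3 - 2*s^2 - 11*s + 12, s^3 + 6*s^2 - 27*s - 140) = 1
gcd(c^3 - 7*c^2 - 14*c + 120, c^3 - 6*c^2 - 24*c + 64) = c + 4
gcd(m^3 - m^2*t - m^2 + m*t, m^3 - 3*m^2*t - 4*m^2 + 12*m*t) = m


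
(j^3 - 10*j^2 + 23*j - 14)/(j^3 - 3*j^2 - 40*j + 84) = (j - 1)/(j + 6)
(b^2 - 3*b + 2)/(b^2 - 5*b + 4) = (b - 2)/(b - 4)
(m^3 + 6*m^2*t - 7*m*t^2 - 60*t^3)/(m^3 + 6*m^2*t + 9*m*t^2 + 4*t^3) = (m^2 + 2*m*t - 15*t^2)/(m^2 + 2*m*t + t^2)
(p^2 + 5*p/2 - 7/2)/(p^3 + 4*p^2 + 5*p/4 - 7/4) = 2*(p - 1)/(2*p^2 + p - 1)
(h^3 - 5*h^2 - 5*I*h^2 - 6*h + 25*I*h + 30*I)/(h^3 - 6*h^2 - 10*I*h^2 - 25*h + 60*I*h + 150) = (h + 1)/(h - 5*I)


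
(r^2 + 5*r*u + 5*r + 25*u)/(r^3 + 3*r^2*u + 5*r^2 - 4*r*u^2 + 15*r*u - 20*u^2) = (r + 5*u)/(r^2 + 3*r*u - 4*u^2)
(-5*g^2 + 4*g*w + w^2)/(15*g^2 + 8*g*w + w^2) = (-g + w)/(3*g + w)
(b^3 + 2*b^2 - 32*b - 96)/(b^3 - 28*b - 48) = (b + 4)/(b + 2)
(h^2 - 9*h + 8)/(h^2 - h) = (h - 8)/h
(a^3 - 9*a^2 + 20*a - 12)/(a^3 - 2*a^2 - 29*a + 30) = (a - 2)/(a + 5)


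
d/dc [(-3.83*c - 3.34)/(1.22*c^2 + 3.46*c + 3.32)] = (4.6726*c^2 + 8.1496*c - 1.1592)/(1.4884*c^4 + 8.4424*c^3 + 20.0724*c^2 + 22.9744*c + 11.0224)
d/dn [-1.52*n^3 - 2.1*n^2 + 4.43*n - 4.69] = -4.56*n^2 - 4.2*n + 4.43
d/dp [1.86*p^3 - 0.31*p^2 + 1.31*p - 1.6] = 5.58*p^2 - 0.62*p + 1.31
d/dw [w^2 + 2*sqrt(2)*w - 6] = 2*w + 2*sqrt(2)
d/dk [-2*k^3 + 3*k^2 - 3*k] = -6*k^2 + 6*k - 3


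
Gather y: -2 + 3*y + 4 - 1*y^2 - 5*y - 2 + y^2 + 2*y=0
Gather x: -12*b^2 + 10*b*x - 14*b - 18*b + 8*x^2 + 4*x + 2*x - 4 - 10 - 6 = -12*b^2 - 32*b + 8*x^2 + x*(10*b + 6) - 20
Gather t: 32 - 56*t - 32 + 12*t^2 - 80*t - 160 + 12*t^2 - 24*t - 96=24*t^2 - 160*t - 256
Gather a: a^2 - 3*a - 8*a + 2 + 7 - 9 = a^2 - 11*a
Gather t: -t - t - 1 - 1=-2*t - 2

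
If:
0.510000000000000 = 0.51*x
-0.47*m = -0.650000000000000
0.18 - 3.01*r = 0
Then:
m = 1.38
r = 0.06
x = 1.00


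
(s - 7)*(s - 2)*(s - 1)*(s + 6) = s^4 - 4*s^3 - 37*s^2 + 124*s - 84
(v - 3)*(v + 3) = v^2 - 9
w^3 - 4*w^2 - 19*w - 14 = (w - 7)*(w + 1)*(w + 2)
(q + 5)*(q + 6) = q^2 + 11*q + 30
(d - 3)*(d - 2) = d^2 - 5*d + 6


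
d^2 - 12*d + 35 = (d - 7)*(d - 5)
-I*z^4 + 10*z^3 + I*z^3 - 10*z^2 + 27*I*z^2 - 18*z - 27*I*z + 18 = (z - 1)*(z + 3*I)*(z + 6*I)*(-I*z + 1)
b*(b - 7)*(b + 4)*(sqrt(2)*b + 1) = sqrt(2)*b^4 - 3*sqrt(2)*b^3 + b^3 - 28*sqrt(2)*b^2 - 3*b^2 - 28*b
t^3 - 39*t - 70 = (t - 7)*(t + 2)*(t + 5)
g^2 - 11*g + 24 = (g - 8)*(g - 3)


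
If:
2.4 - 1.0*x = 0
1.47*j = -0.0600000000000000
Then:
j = -0.04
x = 2.40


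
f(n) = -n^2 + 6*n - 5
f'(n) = 6 - 2*n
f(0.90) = -0.41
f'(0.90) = 4.20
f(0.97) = -0.12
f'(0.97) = 4.06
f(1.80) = 2.56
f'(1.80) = 2.40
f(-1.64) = -17.53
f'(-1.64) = 9.28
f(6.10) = -5.61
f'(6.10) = -6.20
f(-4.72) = -55.60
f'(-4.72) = 15.44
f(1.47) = 1.66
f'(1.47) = 3.06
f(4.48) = 1.81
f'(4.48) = -2.96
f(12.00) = -77.00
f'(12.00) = -18.00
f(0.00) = -5.00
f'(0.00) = 6.00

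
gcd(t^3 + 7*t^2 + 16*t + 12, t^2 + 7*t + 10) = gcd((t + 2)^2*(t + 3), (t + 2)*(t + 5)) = t + 2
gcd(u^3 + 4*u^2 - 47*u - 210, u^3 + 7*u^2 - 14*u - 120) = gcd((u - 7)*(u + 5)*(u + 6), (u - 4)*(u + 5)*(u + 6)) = u^2 + 11*u + 30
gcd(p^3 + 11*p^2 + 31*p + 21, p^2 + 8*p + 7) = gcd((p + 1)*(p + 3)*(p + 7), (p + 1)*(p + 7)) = p^2 + 8*p + 7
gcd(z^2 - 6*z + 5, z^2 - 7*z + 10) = z - 5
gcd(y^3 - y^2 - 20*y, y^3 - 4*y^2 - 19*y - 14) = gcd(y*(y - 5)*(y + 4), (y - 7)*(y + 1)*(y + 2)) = 1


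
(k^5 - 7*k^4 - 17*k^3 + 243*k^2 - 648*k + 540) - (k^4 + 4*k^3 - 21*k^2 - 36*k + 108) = k^5 - 8*k^4 - 21*k^3 + 264*k^2 - 612*k + 432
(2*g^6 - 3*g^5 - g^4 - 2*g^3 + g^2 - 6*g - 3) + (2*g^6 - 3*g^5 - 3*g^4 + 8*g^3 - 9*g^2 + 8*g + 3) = 4*g^6 - 6*g^5 - 4*g^4 + 6*g^3 - 8*g^2 + 2*g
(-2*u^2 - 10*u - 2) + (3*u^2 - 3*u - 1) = u^2 - 13*u - 3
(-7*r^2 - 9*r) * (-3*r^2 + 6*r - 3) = 21*r^4 - 15*r^3 - 33*r^2 + 27*r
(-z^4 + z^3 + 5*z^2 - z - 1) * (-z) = z^5 - z^4 - 5*z^3 + z^2 + z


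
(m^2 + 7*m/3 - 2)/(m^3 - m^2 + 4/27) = 9*(m + 3)/(9*m^2 - 3*m - 2)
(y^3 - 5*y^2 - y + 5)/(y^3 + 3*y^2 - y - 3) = (y - 5)/(y + 3)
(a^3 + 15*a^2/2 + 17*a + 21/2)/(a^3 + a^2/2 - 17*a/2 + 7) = (a^2 + 4*a + 3)/(a^2 - 3*a + 2)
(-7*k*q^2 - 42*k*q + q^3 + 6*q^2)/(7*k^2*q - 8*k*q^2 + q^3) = (q + 6)/(-k + q)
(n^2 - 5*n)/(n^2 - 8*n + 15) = n/(n - 3)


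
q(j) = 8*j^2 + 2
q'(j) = 16*j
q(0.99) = 9.84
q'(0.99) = 15.84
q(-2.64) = 57.76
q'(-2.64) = -42.24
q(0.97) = 9.53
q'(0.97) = 15.52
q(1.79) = 27.63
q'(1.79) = 28.64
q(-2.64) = 57.76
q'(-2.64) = -42.24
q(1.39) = 17.46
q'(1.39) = 22.24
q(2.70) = 60.32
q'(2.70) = 43.20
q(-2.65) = 58.18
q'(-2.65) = -42.40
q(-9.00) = 650.00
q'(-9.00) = -144.00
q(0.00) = 2.00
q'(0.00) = 0.00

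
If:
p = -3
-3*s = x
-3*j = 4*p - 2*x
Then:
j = 2*x/3 + 4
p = -3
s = -x/3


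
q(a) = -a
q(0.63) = -0.63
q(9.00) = -9.00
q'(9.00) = -1.00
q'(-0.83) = -1.00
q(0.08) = -0.08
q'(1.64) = -1.00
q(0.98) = -0.98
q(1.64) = -1.64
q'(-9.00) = -1.00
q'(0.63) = -1.00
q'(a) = -1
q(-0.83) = 0.83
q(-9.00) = 9.00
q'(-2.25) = -1.00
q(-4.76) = 4.76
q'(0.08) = -1.00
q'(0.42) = -1.00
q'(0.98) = -1.00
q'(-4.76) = -1.00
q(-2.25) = 2.25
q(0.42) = -0.42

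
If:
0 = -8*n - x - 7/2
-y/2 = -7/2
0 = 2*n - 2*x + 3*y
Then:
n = -14/9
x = 161/18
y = 7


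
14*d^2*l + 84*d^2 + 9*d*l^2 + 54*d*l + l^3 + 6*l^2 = (2*d + l)*(7*d + l)*(l + 6)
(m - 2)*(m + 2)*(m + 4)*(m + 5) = m^4 + 9*m^3 + 16*m^2 - 36*m - 80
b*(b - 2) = b^2 - 2*b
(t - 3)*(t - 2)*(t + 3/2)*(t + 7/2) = t^4 - 55*t^2/4 + 15*t/4 + 63/2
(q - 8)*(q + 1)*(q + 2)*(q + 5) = q^4 - 47*q^2 - 126*q - 80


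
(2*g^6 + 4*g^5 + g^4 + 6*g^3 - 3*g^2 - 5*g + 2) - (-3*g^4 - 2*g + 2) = 2*g^6 + 4*g^5 + 4*g^4 + 6*g^3 - 3*g^2 - 3*g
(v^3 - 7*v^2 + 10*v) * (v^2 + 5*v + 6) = v^5 - 2*v^4 - 19*v^3 + 8*v^2 + 60*v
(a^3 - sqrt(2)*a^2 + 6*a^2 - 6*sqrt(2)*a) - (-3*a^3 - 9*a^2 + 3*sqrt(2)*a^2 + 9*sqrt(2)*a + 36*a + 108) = 4*a^3 - 4*sqrt(2)*a^2 + 15*a^2 - 36*a - 15*sqrt(2)*a - 108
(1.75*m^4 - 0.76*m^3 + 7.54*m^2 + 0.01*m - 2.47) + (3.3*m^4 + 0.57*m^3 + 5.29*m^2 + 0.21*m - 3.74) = 5.05*m^4 - 0.19*m^3 + 12.83*m^2 + 0.22*m - 6.21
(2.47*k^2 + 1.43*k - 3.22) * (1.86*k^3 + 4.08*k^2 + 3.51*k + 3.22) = 4.5942*k^5 + 12.7374*k^4 + 8.5149*k^3 - 0.1649*k^2 - 6.6976*k - 10.3684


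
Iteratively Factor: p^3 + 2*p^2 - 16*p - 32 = (p + 4)*(p^2 - 2*p - 8) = (p + 2)*(p + 4)*(p - 4)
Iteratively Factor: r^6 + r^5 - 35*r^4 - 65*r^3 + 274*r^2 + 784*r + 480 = (r + 1)*(r^5 - 35*r^3 - 30*r^2 + 304*r + 480) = (r - 5)*(r + 1)*(r^4 + 5*r^3 - 10*r^2 - 80*r - 96) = (r - 5)*(r + 1)*(r + 3)*(r^3 + 2*r^2 - 16*r - 32) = (r - 5)*(r + 1)*(r + 3)*(r + 4)*(r^2 - 2*r - 8) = (r - 5)*(r - 4)*(r + 1)*(r + 3)*(r + 4)*(r + 2)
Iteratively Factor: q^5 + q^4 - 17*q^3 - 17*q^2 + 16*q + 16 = (q + 1)*(q^4 - 17*q^2 + 16) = (q + 1)*(q + 4)*(q^3 - 4*q^2 - q + 4) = (q + 1)^2*(q + 4)*(q^2 - 5*q + 4) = (q - 4)*(q + 1)^2*(q + 4)*(q - 1)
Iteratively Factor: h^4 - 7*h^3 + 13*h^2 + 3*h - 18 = (h + 1)*(h^3 - 8*h^2 + 21*h - 18) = (h - 2)*(h + 1)*(h^2 - 6*h + 9) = (h - 3)*(h - 2)*(h + 1)*(h - 3)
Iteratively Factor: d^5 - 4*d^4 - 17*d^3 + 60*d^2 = (d + 4)*(d^4 - 8*d^3 + 15*d^2) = d*(d + 4)*(d^3 - 8*d^2 + 15*d) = d*(d - 5)*(d + 4)*(d^2 - 3*d) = d*(d - 5)*(d - 3)*(d + 4)*(d)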